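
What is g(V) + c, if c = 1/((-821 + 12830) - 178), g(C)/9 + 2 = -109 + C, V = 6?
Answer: -11180294/11831 ≈ -945.00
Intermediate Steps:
g(C) = -999 + 9*C (g(C) = -18 + 9*(-109 + C) = -18 + (-981 + 9*C) = -999 + 9*C)
c = 1/11831 (c = 1/(12009 - 178) = 1/11831 ≈ 8.4524e-5)
g(V) + c = (-999 + 9*6) + 1/11831 = (-999 + 54) + 1/11831 = -945 + 1/11831 = -11180294/11831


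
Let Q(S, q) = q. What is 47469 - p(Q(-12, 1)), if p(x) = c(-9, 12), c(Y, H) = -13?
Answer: 47482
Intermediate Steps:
p(x) = -13
47469 - p(Q(-12, 1)) = 47469 - 1*(-13) = 47469 + 13 = 47482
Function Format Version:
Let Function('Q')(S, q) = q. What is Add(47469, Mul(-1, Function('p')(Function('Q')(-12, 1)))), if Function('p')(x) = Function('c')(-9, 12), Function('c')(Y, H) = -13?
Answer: 47482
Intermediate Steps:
Function('p')(x) = -13
Add(47469, Mul(-1, Function('p')(Function('Q')(-12, 1)))) = Add(47469, Mul(-1, -13)) = Add(47469, 13) = 47482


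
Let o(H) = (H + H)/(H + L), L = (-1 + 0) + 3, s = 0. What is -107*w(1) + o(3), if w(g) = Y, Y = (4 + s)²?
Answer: -8554/5 ≈ -1710.8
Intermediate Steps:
L = 2 (L = -1 + 3 = 2)
o(H) = 2*H/(2 + H) (o(H) = (H + H)/(H + 2) = (2*H)/(2 + H) = 2*H/(2 + H))
Y = 16 (Y = (4 + 0)² = 4² = 16)
w(g) = 16
-107*w(1) + o(3) = -107*16 + 2*3/(2 + 3) = -1712 + 2*3/5 = -1712 + 2*3*(⅕) = -1712 + 6/5 = -8554/5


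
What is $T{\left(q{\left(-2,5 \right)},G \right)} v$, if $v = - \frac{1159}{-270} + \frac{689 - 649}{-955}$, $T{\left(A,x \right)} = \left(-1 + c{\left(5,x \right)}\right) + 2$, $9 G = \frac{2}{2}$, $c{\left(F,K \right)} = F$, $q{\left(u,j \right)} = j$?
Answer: $\frac{219209}{8595} \approx 25.504$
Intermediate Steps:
$G = \frac{1}{9}$ ($G = \frac{2 \cdot \frac{1}{2}}{9} = \frac{1}{9} \cdot 1 = \frac{1}{9} \approx 0.11111$)
$T{\left(A,x \right)} = 6$ ($T{\left(A,x \right)} = \left(-1 + 5\right) + 2 = 4 + 2 = 6$)
$v = \frac{219209}{51570}$ ($v = \left(-1159\right) \left(- \frac{1}{270}\right) + \left(689 - 649\right) \left(- \frac{1}{955}\right) = \frac{1159}{270} + 40 \left(- \frac{1}{955}\right) = \frac{1159}{270} - \frac{8}{191} = \frac{219209}{51570} \approx 4.2507$)
$T{\left(q{\left(-2,5 \right)},G \right)} v = 6 \cdot \frac{219209}{51570} = \frac{219209}{8595}$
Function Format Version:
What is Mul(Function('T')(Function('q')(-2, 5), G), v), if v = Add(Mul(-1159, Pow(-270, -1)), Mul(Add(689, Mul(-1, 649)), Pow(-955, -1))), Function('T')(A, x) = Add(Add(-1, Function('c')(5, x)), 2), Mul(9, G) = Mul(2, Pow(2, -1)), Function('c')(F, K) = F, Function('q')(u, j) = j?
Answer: Rational(219209, 8595) ≈ 25.504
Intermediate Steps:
G = Rational(1, 9) (G = Mul(Rational(1, 9), Mul(2, Pow(2, -1))) = Mul(Rational(1, 9), Mul(2, Rational(1, 2))) = Mul(Rational(1, 9), 1) = Rational(1, 9) ≈ 0.11111)
Function('T')(A, x) = 6 (Function('T')(A, x) = Add(Add(-1, 5), 2) = Add(4, 2) = 6)
v = Rational(219209, 51570) (v = Add(Mul(-1159, Rational(-1, 270)), Mul(Add(689, -649), Rational(-1, 955))) = Add(Rational(1159, 270), Mul(40, Rational(-1, 955))) = Add(Rational(1159, 270), Rational(-8, 191)) = Rational(219209, 51570) ≈ 4.2507)
Mul(Function('T')(Function('q')(-2, 5), G), v) = Mul(6, Rational(219209, 51570)) = Rational(219209, 8595)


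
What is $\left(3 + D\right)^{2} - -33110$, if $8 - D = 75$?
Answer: $37206$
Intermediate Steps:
$D = -67$ ($D = 8 - 75 = -67$)
$\left(3 + D\right)^{2} - -33110 = \left(3 - 67\right)^{2} - -33110 = \left(-64\right)^{2} + 33110 = 4096 + 33110 = 37206$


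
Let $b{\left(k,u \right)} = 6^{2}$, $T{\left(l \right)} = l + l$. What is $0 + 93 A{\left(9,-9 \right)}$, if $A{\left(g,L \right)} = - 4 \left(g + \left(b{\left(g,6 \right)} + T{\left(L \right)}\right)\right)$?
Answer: $-10044$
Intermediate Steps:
$T{\left(l \right)} = 2 l$
$b{\left(k,u \right)} = 36$
$A{\left(g,L \right)} = -144 - 8 L - 4 g$ ($A{\left(g,L \right)} = - 4 \left(g + \left(36 + 2 L\right)\right) = - 4 \left(36 + g + 2 L\right) = -144 - 8 L - 4 g$)
$0 + 93 A{\left(9,-9 \right)} = 0 + 93 \left(-144 - -72 - 36\right) = 0 + 93 \left(-144 + 72 - 36\right) = 0 + 93 \left(-108\right) = 0 - 10044 = -10044$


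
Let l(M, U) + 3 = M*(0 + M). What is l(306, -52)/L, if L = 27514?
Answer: 93633/27514 ≈ 3.4031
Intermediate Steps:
l(M, U) = -3 + M**2 (l(M, U) = -3 + M*(0 + M) = -3 + M*M = -3 + M**2)
l(306, -52)/L = (-3 + 306**2)/27514 = (-3 + 93636)*(1/27514) = 93633*(1/27514) = 93633/27514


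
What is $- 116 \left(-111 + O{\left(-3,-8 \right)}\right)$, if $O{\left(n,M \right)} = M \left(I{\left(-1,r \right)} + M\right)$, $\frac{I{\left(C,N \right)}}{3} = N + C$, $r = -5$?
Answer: $-11252$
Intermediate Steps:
$I{\left(C,N \right)} = 3 C + 3 N$ ($I{\left(C,N \right)} = 3 \left(N + C\right) = 3 \left(C + N\right) = 3 C + 3 N$)
$O{\left(n,M \right)} = M \left(-18 + M\right)$ ($O{\left(n,M \right)} = M \left(\left(3 \left(-1\right) + 3 \left(-5\right)\right) + M\right) = M \left(\left(-3 - 15\right) + M\right) = M \left(-18 + M\right)$)
$- 116 \left(-111 + O{\left(-3,-8 \right)}\right) = - 116 \left(-111 - 8 \left(-18 - 8\right)\right) = - 116 \left(-111 - -208\right) = - 116 \left(-111 + 208\right) = \left(-116\right) 97 = -11252$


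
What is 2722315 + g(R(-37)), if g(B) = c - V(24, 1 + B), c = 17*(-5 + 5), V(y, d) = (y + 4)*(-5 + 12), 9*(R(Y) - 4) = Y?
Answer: 2722119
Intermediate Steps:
R(Y) = 4 + Y/9
V(y, d) = 28 + 7*y (V(y, d) = (4 + y)*7 = 28 + 7*y)
c = 0 (c = 17*0 = 0)
g(B) = -196 (g(B) = 0 - (28 + 7*24) = 0 - (28 + 168) = 0 - 1*196 = 0 - 196 = -196)
2722315 + g(R(-37)) = 2722315 - 196 = 2722119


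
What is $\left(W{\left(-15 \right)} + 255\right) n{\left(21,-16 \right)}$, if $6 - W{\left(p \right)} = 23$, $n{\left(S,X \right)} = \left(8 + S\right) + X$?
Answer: $3094$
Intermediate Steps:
$n{\left(S,X \right)} = 8 + S + X$
$W{\left(p \right)} = -17$ ($W{\left(p \right)} = 6 - 23 = -17$)
$\left(W{\left(-15 \right)} + 255\right) n{\left(21,-16 \right)} = \left(-17 + 255\right) \left(8 + 21 - 16\right) = 238 \cdot 13 = 3094$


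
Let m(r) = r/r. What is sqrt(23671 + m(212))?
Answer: 2*sqrt(5918) ≈ 153.86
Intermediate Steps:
m(r) = 1
sqrt(23671 + m(212)) = sqrt(23671 + 1) = sqrt(23672) = 2*sqrt(5918)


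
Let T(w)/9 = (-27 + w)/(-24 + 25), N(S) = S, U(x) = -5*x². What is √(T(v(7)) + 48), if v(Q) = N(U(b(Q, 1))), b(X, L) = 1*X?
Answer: 20*I*√6 ≈ 48.99*I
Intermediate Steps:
b(X, L) = X
v(Q) = -5*Q²
T(w) = -243 + 9*w (T(w) = 9*((-27 + w)/(-24 + 25)) = 9*((-27 + w)/1) = 9*((-27 + w)*1) = 9*(-27 + w) = -243 + 9*w)
√(T(v(7)) + 48) = √((-243 + 9*(-5*7²)) + 48) = √((-243 + 9*(-5*49)) + 48) = √((-243 + 9*(-245)) + 48) = √((-243 - 2205) + 48) = √(-2448 + 48) = √(-2400) = 20*I*√6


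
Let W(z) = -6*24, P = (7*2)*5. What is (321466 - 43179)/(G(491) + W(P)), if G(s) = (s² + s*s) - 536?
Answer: 278287/481482 ≈ 0.57798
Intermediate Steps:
G(s) = -536 + 2*s² (G(s) = (s² + s²) - 536 = 2*s² - 536 = -536 + 2*s²)
P = 70 (P = 14*5 = 70)
W(z) = -144
(321466 - 43179)/(G(491) + W(P)) = (321466 - 43179)/((-536 + 2*491²) - 144) = 278287/((-536 + 2*241081) - 144) = 278287/((-536 + 482162) - 144) = 278287/(481626 - 144) = 278287/481482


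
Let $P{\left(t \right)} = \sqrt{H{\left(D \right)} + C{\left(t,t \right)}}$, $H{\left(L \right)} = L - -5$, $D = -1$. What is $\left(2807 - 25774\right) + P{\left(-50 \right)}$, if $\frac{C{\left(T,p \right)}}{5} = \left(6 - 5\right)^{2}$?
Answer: $-22964$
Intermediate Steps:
$H{\left(L \right)} = 5 + L$ ($H{\left(L \right)} = L + 5 = 5 + L$)
$C{\left(T,p \right)} = 5$ ($C{\left(T,p \right)} = 5 \left(6 - 5\right)^{2} = 5 \cdot 1^{2} = 5 \cdot 1 = 5$)
$P{\left(t \right)} = 3$ ($P{\left(t \right)} = \sqrt{\left(5 - 1\right) + 5} = \sqrt{4 + 5} = \sqrt{9} = 3$)
$\left(2807 - 25774\right) + P{\left(-50 \right)} = \left(2807 - 25774\right) + 3 = -22967 + 3 = -22964$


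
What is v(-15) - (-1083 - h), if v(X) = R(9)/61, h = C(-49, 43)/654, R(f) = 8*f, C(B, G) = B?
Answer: 43249301/39894 ≈ 1084.1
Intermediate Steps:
h = -49/654 ≈ -0.074924
v(X) = 72/61 (v(X) = (8*9)/61 = 72*(1/61) = 72/61)
v(-15) - (-1083 - h) = 72/61 - (-1083 - 1*(-49/654)) = 72/61 - (-1083 + 49/654) = 72/61 - 1*(-708233/654) = 72/61 + 708233/654 = 43249301/39894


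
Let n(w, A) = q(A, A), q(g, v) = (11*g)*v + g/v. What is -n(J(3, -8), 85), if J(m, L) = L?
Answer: -79476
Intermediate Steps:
q(g, v) = g/v + 11*g*v (q(g, v) = 11*g*v + g/v = g/v + 11*g*v)
n(w, A) = 1 + 11*A² (n(w, A) = A/A + 11*A*A = 1 + 11*A²)
-n(J(3, -8), 85) = -(1 + 11*85²) = -(1 + 11*7225) = -(1 + 79475) = -1*79476 = -79476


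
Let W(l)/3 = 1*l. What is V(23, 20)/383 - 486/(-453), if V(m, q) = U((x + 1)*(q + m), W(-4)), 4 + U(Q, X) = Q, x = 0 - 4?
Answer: 41963/57833 ≈ 0.72559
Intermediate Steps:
W(l) = 3*l (W(l) = 3*(1*l) = 3*l)
x = -4
U(Q, X) = -4 + Q
V(m, q) = -4 - 3*m - 3*q (V(m, q) = -4 + (-4 + 1)*(q + m) = -4 - 3*(m + q) = -4 + (-3*m - 3*q) = -4 - 3*m - 3*q)
V(23, 20)/383 - 486/(-453) = (-4 - 3*23 - 3*20)/383 - 486/(-453) = (-4 - 69 - 60)*(1/383) - 486*(-1/453) = -133*1/383 + 162/151 = -133/383 + 162/151 = 41963/57833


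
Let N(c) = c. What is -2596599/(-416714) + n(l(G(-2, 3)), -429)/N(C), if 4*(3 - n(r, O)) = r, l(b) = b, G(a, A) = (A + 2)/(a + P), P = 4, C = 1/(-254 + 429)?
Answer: 703173421/1666856 ≈ 421.86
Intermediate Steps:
C = 1/175 ≈ 0.0057143
G(a, A) = (2 + A)/(4 + a) (G(a, A) = (A + 2)/(a + 4) = (2 + A)/(4 + a))
n(r, O) = 3 - r/4
-2596599/(-416714) + n(l(G(-2, 3)), -429)/N(C) = -2596599/(-416714) + (3 - (2 + 3)/(4*(4 - 2)))/(1/175) = -2596599*(-1/416714) + (3 - 5/(4*2))*175 = 2596599/416714 + (3 - 5/8)*175 = 2596599/416714 + (19/8)*175 = 2596599/416714 + 3325/8 = 703173421/1666856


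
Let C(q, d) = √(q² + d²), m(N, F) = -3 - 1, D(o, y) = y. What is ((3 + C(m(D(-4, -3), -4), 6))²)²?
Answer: 5593 + 1464*√13 ≈ 10872.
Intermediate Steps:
m(N, F) = -4
C(q, d) = √(d² + q²)
((3 + C(m(D(-4, -3), -4), 6))²)² = ((3 + √(6² + (-4)²))²)² = ((3 + √(36 + 16))²)² = ((3 + √52)²)² = ((3 + 2*√13)²)² = (3 + 2*√13)⁴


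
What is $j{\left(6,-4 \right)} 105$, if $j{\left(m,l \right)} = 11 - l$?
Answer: $1575$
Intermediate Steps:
$j{\left(6,-4 \right)} 105 = \left(11 - -4\right) 105 = \left(11 + 4\right) 105 = 15 \cdot 105 = 1575$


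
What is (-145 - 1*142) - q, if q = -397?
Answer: 110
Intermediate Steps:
(-145 - 1*142) - q = (-145 - 1*142) - 1*(-397) = (-145 - 142) + 397 = -287 + 397 = 110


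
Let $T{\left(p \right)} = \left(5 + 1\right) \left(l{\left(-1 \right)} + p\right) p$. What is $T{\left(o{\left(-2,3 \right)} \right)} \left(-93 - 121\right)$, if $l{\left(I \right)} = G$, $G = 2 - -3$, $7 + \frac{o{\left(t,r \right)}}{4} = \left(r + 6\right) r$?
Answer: $-8731200$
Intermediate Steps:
$o{\left(t,r \right)} = -28 + 4 r \left(6 + r\right)$ ($o{\left(t,r \right)} = -28 + 4 \left(r + 6\right) r = -28 + 4 \left(6 + r\right) r = -28 + 4 r \left(6 + r\right)$)
$G = 5$ ($G = 2 + 3 = 5$)
$l{\left(I \right)} = 5$
$T{\left(p \right)} = p \left(30 + 6 p\right)$ ($T{\left(p \right)} = \left(5 + 1\right) \left(5 + p\right) p = 6 \left(5 + p\right) p = \left(30 + 6 p\right) p = p \left(30 + 6 p\right)$)
$T{\left(o{\left(-2,3 \right)} \right)} \left(-93 - 121\right) = 6 \left(-28 + 4 \cdot 3^{2} + 24 \cdot 3\right) \left(5 + \left(-28 + 4 \cdot 3^{2} + 24 \cdot 3\right)\right) \left(-93 - 121\right) = 6 \left(-28 + 4 \cdot 9 + 72\right) \left(5 + \left(-28 + 4 \cdot 9 + 72\right)\right) \left(-214\right) = 6 \left(-28 + 36 + 72\right) \left(5 + \left(-28 + 36 + 72\right)\right) \left(-214\right) = 6 \cdot 80 \left(5 + 80\right) \left(-214\right) = 6 \cdot 80 \cdot 85 \left(-214\right) = 40800 \left(-214\right) = -8731200$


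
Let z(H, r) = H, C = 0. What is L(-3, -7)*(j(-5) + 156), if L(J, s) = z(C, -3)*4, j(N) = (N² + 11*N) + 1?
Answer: 0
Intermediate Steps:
j(N) = 1 + N² + 11*N
L(J, s) = 0 (L(J, s) = 0*4 = 0)
L(-3, -7)*(j(-5) + 156) = 0*((1 + (-5)² + 11*(-5)) + 156) = 0*((1 + 25 - 55) + 156) = 0*(-29 + 156) = 0*127 = 0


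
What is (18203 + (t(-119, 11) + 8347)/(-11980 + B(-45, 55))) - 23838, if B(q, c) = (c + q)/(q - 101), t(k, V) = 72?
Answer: -4928675662/874545 ≈ -5635.7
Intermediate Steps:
B(q, c) = (c + q)/(-101 + q)
(18203 + (t(-119, 11) + 8347)/(-11980 + B(-45, 55))) - 23838 = (18203 + (72 + 8347)/(-11980 + (55 - 45)/(-101 - 45))) - 23838 = (18203 + 8419/(-11980 + 10/(-146))) - 23838 = (18203 + 8419/(-11980 - 1/146*10)) - 23838 = (18203 + 8419/(-11980 - 5/73)) - 23838 = (18203 + 8419/(-874545/73)) - 23838 = (18203 + 8419*(-73/874545)) - 23838 = (18203 - 614587/874545) - 23838 = 15918728048/874545 - 23838 = -4928675662/874545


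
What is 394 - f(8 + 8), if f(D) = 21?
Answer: 373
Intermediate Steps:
394 - f(8 + 8) = 394 - 1*21 = 394 - 21 = 373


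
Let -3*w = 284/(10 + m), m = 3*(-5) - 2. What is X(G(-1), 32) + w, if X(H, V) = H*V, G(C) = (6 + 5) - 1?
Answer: 7004/21 ≈ 333.52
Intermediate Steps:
m = -17 (m = -15 - 2 = -17)
G(C) = 10 (G(C) = 11 - 1 = 10)
w = 284/21 (w = -284/(3*(10 - 17)) = -284/(3*(-7)) = -284*(-1)/(3*7) = -⅓*(-284/7) = 284/21 ≈ 13.524)
X(G(-1), 32) + w = 10*32 + 284/21 = 320 + 284/21 = 7004/21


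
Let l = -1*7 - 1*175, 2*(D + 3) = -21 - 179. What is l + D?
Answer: -285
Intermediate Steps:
D = -103 (D = -3 + (-21 - 179)/2 = -3 + (1/2)*(-200) = -3 - 100 = -103)
l = -182 (l = -7 - 175 = -182)
l + D = -182 - 103 = -285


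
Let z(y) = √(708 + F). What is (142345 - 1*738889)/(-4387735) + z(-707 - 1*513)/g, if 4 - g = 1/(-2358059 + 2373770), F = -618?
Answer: 596544/4387735 + 47133*√10/62843 ≈ 2.5077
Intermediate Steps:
g = 62843/15711 (g = 4 - 1/(-2358059 + 2373770) = 4 - 1/15711 = 62843/15711 ≈ 3.9999)
z(y) = 3*√10 (z(y) = √(708 - 618) = √90 = 3*√10)
(142345 - 1*738889)/(-4387735) + z(-707 - 1*513)/g = (142345 - 1*738889)/(-4387735) + (3*√10)/(62843/15711) = (142345 - 738889)*(-1/4387735) + (3*√10)*(15711/62843) = -596544*(-1/4387735) + 47133*√10/62843 = 596544/4387735 + 47133*√10/62843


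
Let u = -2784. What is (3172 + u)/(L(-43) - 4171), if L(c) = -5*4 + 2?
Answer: -388/4189 ≈ -0.092623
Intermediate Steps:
L(c) = -18 (L(c) = -20 + 2 = -18)
(3172 + u)/(L(-43) - 4171) = (3172 - 2784)/(-18 - 4171) = 388/(-4189) = 388*(-1/4189) = -388/4189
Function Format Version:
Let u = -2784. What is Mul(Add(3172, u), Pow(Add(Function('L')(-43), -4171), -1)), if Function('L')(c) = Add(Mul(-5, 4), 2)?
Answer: Rational(-388, 4189) ≈ -0.092623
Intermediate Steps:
Function('L')(c) = -18 (Function('L')(c) = Add(-20, 2) = -18)
Mul(Add(3172, u), Pow(Add(Function('L')(-43), -4171), -1)) = Mul(Add(3172, -2784), Pow(Add(-18, -4171), -1)) = Mul(388, Pow(-4189, -1)) = Mul(388, Rational(-1, 4189)) = Rational(-388, 4189)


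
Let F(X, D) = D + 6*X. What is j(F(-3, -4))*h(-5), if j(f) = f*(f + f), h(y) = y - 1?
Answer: -5808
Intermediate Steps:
h(y) = -1 + y
j(f) = 2*f**2 (j(f) = f*(2*f) = 2*f**2)
j(F(-3, -4))*h(-5) = (2*(-4 + 6*(-3))**2)*(-1 - 5) = (2*(-4 - 18)**2)*(-6) = (2*(-22)**2)*(-6) = (2*484)*(-6) = 968*(-6) = -5808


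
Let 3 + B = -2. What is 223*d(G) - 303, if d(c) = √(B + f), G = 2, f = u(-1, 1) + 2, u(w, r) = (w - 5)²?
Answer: -303 + 223*√33 ≈ 978.04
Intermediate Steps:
B = -5 (B = -3 - 2 = -5)
u(w, r) = (-5 + w)²
f = 38 (f = (-5 - 1)² + 2 = (-6)² + 2 = 36 + 2 = 38)
d(c) = √33 (d(c) = √(-5 + 38) = √33)
223*d(G) - 303 = 223*√33 - 303 = -303 + 223*√33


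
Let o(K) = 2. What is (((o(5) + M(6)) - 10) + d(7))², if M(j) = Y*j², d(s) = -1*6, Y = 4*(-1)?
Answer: 24964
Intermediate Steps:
Y = -4
d(s) = -6
M(j) = -4*j²
(((o(5) + M(6)) - 10) + d(7))² = (((2 - 4*6²) - 10) - 6)² = (((2 - 4*36) - 10) - 6)² = (((2 - 144) - 10) - 6)² = ((-142 - 10) - 6)² = (-152 - 6)² = (-158)² = 24964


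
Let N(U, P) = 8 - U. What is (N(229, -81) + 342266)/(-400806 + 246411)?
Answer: -7601/3431 ≈ -2.2154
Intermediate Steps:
(N(229, -81) + 342266)/(-400806 + 246411) = ((8 - 1*229) + 342266)/(-400806 + 246411) = ((8 - 229) + 342266)/(-154395) = (-221 + 342266)*(-1/154395) = 342045*(-1/154395) = -7601/3431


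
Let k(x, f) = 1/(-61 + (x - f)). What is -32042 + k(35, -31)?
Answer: -160209/5 ≈ -32042.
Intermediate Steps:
k(x, f) = 1/(-61 + x - f)
-32042 + k(35, -31) = -32042 + 1/(-61 + 35 - 1*(-31)) = -32042 + 1/(-61 + 35 + 31) = -32042 + 1/5 = -32042 + ⅕ = -160209/5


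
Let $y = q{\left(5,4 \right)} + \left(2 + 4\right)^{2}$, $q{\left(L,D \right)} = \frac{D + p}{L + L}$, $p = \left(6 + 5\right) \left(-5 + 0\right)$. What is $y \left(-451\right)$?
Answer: $- \frac{139359}{10} \approx -13936.0$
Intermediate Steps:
$p = -55$ ($p = 11 \left(-5\right) = -55$)
$q{\left(L,D \right)} = \frac{-55 + D}{2 L}$ ($q{\left(L,D \right)} = \frac{D - 55}{L + L} = \frac{-55 + D}{2 L}$)
$y = \frac{309}{10}$ ($y = \frac{-55 + 4}{2 \cdot 5} + \left(2 + 4\right)^{2} = \frac{1}{2} \cdot \frac{1}{5} \left(-51\right) + 6^{2} = - \frac{51}{10} + 36 = \frac{309}{10} \approx 30.9$)
$y \left(-451\right) = \frac{309}{10} \left(-451\right) = - \frac{139359}{10}$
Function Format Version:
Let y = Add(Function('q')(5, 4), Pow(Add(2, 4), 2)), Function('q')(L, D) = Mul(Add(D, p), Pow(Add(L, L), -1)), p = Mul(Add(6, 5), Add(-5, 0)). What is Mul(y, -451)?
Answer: Rational(-139359, 10) ≈ -13936.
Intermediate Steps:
p = -55 (p = Mul(11, -5) = -55)
Function('q')(L, D) = Mul(Rational(1, 2), Pow(L, -1), Add(-55, D)) (Function('q')(L, D) = Mul(Add(D, -55), Pow(Add(L, L), -1)) = Mul(Add(-55, D), Pow(Mul(2, L), -1)) = Mul(Add(-55, D), Mul(Rational(1, 2), Pow(L, -1))) = Mul(Rational(1, 2), Pow(L, -1), Add(-55, D)))
y = Rational(309, 10) (y = Add(Mul(Rational(1, 2), Pow(5, -1), Add(-55, 4)), Pow(Add(2, 4), 2)) = Add(Mul(Rational(1, 2), Rational(1, 5), -51), Pow(6, 2)) = Add(Rational(-51, 10), 36) = Rational(309, 10) ≈ 30.900)
Mul(y, -451) = Mul(Rational(309, 10), -451) = Rational(-139359, 10)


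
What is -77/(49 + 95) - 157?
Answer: -22685/144 ≈ -157.53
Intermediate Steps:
-77/(49 + 95) - 157 = -77/144 - 157 = -22685/144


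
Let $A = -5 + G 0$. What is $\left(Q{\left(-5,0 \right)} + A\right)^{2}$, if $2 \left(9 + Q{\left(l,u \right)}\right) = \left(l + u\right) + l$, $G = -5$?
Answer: $361$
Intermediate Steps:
$Q{\left(l,u \right)} = -9 + l + \frac{u}{2}$ ($Q{\left(l,u \right)} = -9 + \frac{\left(l + u\right) + l}{2} = -9 + \frac{u + 2 l}{2} = -9 + \left(l + \frac{u}{2}\right) = -9 + l + \frac{u}{2}$)
$A = -5$ ($A = -5 - 0 = -5 + 0 = -5$)
$\left(Q{\left(-5,0 \right)} + A\right)^{2} = \left(\left(-9 - 5 + \frac{1}{2} \cdot 0\right) - 5\right)^{2} = \left(\left(-9 - 5 + 0\right) - 5\right)^{2} = \left(-14 - 5\right)^{2} = \left(-19\right)^{2} = 361$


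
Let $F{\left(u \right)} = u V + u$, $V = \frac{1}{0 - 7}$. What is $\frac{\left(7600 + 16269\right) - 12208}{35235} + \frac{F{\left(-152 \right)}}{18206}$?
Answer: $\frac{242327807}{748403145} \approx 0.32379$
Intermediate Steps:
$V = - \frac{1}{7}$ ($V = \frac{1}{-7} = - \frac{1}{7} \approx -0.14286$)
$F{\left(u \right)} = \frac{6 u}{7}$ ($F{\left(u \right)} = u \left(- \frac{1}{7}\right) + u = - \frac{u}{7} + u = \frac{6 u}{7}$)
$\frac{\left(7600 + 16269\right) - 12208}{35235} + \frac{F{\left(-152 \right)}}{18206} = \frac{\left(7600 + 16269\right) - 12208}{35235} + \frac{\frac{6}{7} \left(-152\right)}{18206} = \left(23869 - 12208\right) \frac{1}{35235} - \frac{456}{63721} = 11661 \cdot \frac{1}{35235} - \frac{456}{63721} = \frac{3887}{11745} - \frac{456}{63721} = \frac{242327807}{748403145}$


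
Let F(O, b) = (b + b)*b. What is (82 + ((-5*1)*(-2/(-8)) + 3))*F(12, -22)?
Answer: 81070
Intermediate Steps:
F(O, b) = 2*b² (F(O, b) = (2*b)*b = 2*b²)
(82 + ((-5*1)*(-2/(-8)) + 3))*F(12, -22) = (82 + ((-5*1)*(-2/(-8)) + 3))*(2*(-22)²) = (82 + (-(-10)*(-1)/8 + 3))*(2*484) = (82 + (-5*¼ + 3))*968 = (82 + (-5/4 + 3))*968 = (82 + 7/4)*968 = (335/4)*968 = 81070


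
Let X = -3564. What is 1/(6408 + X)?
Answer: 1/2844 ≈ 0.00035162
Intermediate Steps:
1/(6408 + X) = 1/(6408 - 3564) = 1/2844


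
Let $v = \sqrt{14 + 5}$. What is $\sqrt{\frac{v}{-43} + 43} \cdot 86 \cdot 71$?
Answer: $142 \sqrt{79507 - 43 \sqrt{19}} \approx 39993.0$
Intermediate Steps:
$v = \sqrt{19} \approx 4.3589$
$\sqrt{\frac{v}{-43} + 43} \cdot 86 \cdot 71 = \sqrt{\frac{\sqrt{19}}{-43} + 43} \cdot 86 \cdot 71 = \sqrt{\sqrt{19} \left(- \frac{1}{43}\right) + 43} \cdot 86 \cdot 71 = \sqrt{- \frac{\sqrt{19}}{43} + 43} \cdot 86 \cdot 71 = \sqrt{43 - \frac{\sqrt{19}}{43}} \cdot 86 \cdot 71 = 86 \sqrt{43 - \frac{\sqrt{19}}{43}} \cdot 71 = 6106 \sqrt{43 - \frac{\sqrt{19}}{43}}$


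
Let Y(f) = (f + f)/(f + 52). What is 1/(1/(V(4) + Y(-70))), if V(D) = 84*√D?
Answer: 1582/9 ≈ 175.78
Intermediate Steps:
Y(f) = 2*f/(52 + f) (Y(f) = (2*f)/(52 + f) = 2*f/(52 + f))
1/(1/(V(4) + Y(-70))) = 1/(1/(84*√4 + 2*(-70)/(52 - 70))) = 1/(1/(84*2 + 2*(-70)/(-18))) = 1/(1/(168 + 2*(-70)*(-1/18))) = 1/(1/(168 + 70/9)) = 1/(1/(1582/9)) = 1/(9/1582) = 1582/9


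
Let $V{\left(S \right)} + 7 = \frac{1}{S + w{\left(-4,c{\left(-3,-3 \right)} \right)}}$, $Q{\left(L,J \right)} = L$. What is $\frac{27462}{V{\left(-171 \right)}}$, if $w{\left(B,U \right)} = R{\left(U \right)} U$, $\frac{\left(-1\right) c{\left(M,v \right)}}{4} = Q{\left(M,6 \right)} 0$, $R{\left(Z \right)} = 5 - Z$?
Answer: $- \frac{2348001}{599} \approx -3919.9$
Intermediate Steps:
$c{\left(M,v \right)} = 0$ ($c{\left(M,v \right)} = - 4 M 0 = \left(-4\right) 0 = 0$)
$w{\left(B,U \right)} = U \left(5 - U\right)$ ($w{\left(B,U \right)} = \left(5 - U\right) U = U \left(5 - U\right)$)
$V{\left(S \right)} = -7 + \frac{1}{S}$ ($V{\left(S \right)} = -7 + \frac{1}{S + 0 \left(5 - 0\right)} = -7 + \frac{1}{S + 0 \left(5 + 0\right)} = -7 + \frac{1}{S + 0 \cdot 5} = -7 + \frac{1}{S + 0} = -7 + \frac{1}{S}$)
$\frac{27462}{V{\left(-171 \right)}} = \frac{27462}{-7 + \frac{1}{-171}} = \frac{27462}{-7 - \frac{1}{171}} = \frac{27462}{- \frac{1198}{171}} = 27462 \left(- \frac{171}{1198}\right) = - \frac{2348001}{599}$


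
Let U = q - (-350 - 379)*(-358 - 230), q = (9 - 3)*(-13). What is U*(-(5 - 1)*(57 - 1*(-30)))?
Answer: 149198040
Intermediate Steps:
q = -78 (q = 6*(-13) = -78)
U = -428730 (U = -78 - (-350 - 379)*(-358 - 230) = -78 - (-729)*(-588) = -78 - 1*428652 = -78 - 428652 = -428730)
U*(-(5 - 1)*(57 - 1*(-30))) = -(-428730)*(5 - 1)*(57 - 1*(-30)) = -(-428730)*4*(57 + 30) = -(-428730)*4*87 = -(-428730)*348 = -428730*(-348) = 149198040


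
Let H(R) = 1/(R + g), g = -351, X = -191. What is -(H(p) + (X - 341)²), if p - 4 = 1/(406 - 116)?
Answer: -28480421806/100629 ≈ -2.8302e+5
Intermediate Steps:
p = 1161/290 (p = 4 + 1/(406 - 116) = 4 + 1/290 = 1161/290 ≈ 4.0034)
H(R) = 1/(-351 + R) (H(R) = 1/(R - 351) = 1/(-351 + R))
-(H(p) + (X - 341)²) = -(1/(-351 + 1161/290) + (-191 - 341)²) = -(1/(-100629/290) + (-532)²) = -(-290/100629 + 283024) = -1*28480421806/100629 = -28480421806/100629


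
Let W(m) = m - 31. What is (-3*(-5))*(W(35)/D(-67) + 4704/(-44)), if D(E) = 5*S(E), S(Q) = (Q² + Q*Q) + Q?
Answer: -157189908/98021 ≈ -1603.6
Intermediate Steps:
S(Q) = Q + 2*Q² (S(Q) = (Q² + Q²) + Q = 2*Q² + Q = Q + 2*Q²)
D(E) = 5*E*(1 + 2*E) (D(E) = 5*(E*(1 + 2*E)) = 5*E*(1 + 2*E))
W(m) = -31 + m
(-3*(-5))*(W(35)/D(-67) + 4704/(-44)) = (-3*(-5))*((-31 + 35)/((5*(-67)*(1 + 2*(-67)))) + 4704/(-44)) = 15*(4/((5*(-67)*(1 - 134))) + 4704*(-1/44)) = 15*(4/((5*(-67)*(-133))) - 1176/11) = 15*(4/44555 - 1176/11) = 15*(-52396636/490105) = -157189908/98021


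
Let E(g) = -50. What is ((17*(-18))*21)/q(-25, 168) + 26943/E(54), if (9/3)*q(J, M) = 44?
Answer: -268674/275 ≈ -977.00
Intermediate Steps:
q(J, M) = 44/3 (q(J, M) = (⅓)*44 = 44/3)
((17*(-18))*21)/q(-25, 168) + 26943/E(54) = ((17*(-18))*21)/(44/3) + 26943/(-50) = -306*21*(3/44) + 26943*(-1/50) = -6426*3/44 - 26943/50 = -9639/22 - 26943/50 = -268674/275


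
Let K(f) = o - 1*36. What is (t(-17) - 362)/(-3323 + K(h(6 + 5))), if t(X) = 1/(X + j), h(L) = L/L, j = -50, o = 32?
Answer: 8085/74303 ≈ 0.10881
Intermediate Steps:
h(L) = 1
K(f) = -4 (K(f) = 32 - 1*36 = 32 - 36 = -4)
t(X) = 1/(-50 + X) (t(X) = 1/(X - 50) = 1/(-50 + X))
(t(-17) - 362)/(-3323 + K(h(6 + 5))) = (1/(-50 - 17) - 362)/(-3323 - 4) = (1/(-67) - 362)/(-3327) = (-1/67 - 362)*(-1/3327) = -24255/67*(-1/3327) = 8085/74303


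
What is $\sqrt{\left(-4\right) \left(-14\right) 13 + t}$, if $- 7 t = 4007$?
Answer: $\frac{33 \sqrt{7}}{7} \approx 12.473$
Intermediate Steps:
$t = - \frac{4007}{7}$ ($t = \left(- \frac{1}{7}\right) 4007 = - \frac{4007}{7} \approx -572.43$)
$\sqrt{\left(-4\right) \left(-14\right) 13 + t} = \sqrt{\left(-4\right) \left(-14\right) 13 - \frac{4007}{7}} = \sqrt{56 \cdot 13 - \frac{4007}{7}} = \sqrt{728 - \frac{4007}{7}} = \sqrt{\frac{1089}{7}} = \frac{33 \sqrt{7}}{7}$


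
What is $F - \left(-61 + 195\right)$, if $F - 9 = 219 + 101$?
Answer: $195$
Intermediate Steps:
$F = 329$ ($F = 9 + \left(219 + 101\right) = 9 + 320 = 329$)
$F - \left(-61 + 195\right) = 329 - \left(-61 + 195\right) = 329 - 134 = 195$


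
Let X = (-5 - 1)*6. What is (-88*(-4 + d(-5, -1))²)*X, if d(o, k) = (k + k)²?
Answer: 0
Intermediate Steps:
d(o, k) = 4*k² (d(o, k) = (2*k)² = 4*k²)
X = -36 (X = -6*6 = -36)
(-88*(-4 + d(-5, -1))²)*X = -88*(-4 + 4*(-1)²)²*(-36) = -88*(-4 + 4*1)²*(-36) = -88*(-4 + 4)²*(-36) = -88*0²*(-36) = -88*0*(-36) = 0*(-36) = 0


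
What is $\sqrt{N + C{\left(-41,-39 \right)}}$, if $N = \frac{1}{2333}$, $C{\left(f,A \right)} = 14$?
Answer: $\frac{\sqrt{76202779}}{2333} \approx 3.7417$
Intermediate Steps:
$N = \frac{1}{2333} \approx 0.00042863$
$\sqrt{N + C{\left(-41,-39 \right)}} = \sqrt{\frac{1}{2333} + 14} = \sqrt{\frac{32663}{2333}} = \frac{\sqrt{76202779}}{2333}$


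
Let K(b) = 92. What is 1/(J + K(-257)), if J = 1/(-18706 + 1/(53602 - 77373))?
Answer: 444660327/40908726313 ≈ 0.010870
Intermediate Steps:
J = -23771/444660327 (J = 1/(-18706 + 1/(-23771)) = 1/(-18706 - 1/23771) = 1/(-444660327/23771) = -23771/444660327 ≈ -5.3459e-5)
1/(J + K(-257)) = 1/(-23771/444660327 + 92) = 1/(40908726313/444660327) = 444660327/40908726313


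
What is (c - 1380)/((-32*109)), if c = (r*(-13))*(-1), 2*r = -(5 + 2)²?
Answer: 3397/6976 ≈ 0.48696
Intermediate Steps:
r = -49/2 (r = (-(5 + 2)²)/2 = (-1*7²)/2 = (-1*49)/2 = (½)*(-49) = -49/2 ≈ -24.500)
c = -637/2 (c = -49/2*(-13)*(-1) = (637/2)*(-1) = -637/2 ≈ -318.50)
(c - 1380)/((-32*109)) = (-637/2 - 1380)/((-32*109)) = -3397/2/(-3488) = -3397/2*(-1/3488) = 3397/6976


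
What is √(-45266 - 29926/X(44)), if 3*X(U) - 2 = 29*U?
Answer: I*√2056860273/213 ≈ 212.92*I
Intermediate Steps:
X(U) = ⅔ + 29*U/3 (X(U) = ⅔ + (29*U)/3 = ⅔ + 29*U/3)
√(-45266 - 29926/X(44)) = √(-45266 - 29926/(⅔ + (29/3)*44)) = √(-45266 - 29926/(⅔ + 1276/3)) = √(-45266 - 29926/426) = √(-45266 - 29926*1/426) = √(-45266 - 14963/213) = √(-9656621/213) = I*√2056860273/213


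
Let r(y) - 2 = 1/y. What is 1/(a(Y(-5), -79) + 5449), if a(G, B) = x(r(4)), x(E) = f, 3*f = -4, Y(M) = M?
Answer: 3/16343 ≈ 0.00018356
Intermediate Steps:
r(y) = 2 + 1/y
f = -4/3 (f = (1/3)*(-4) = -4/3 ≈ -1.3333)
x(E) = -4/3
a(G, B) = -4/3
1/(a(Y(-5), -79) + 5449) = 1/(-4/3 + 5449) = 1/(16343/3) = 3/16343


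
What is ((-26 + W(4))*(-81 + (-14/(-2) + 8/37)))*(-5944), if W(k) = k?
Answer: -356996640/37 ≈ -9.6486e+6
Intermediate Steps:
((-26 + W(4))*(-81 + (-14/(-2) + 8/37)))*(-5944) = ((-26 + 4)*(-81 + (-14/(-2) + 8/37)))*(-5944) = -22*(-81 + (-14*(-1/2) + 8*(1/37)))*(-5944) = -22*(-81 + (7 + 8/37))*(-5944) = -22*(-81 + 267/37)*(-5944) = -22*(-2730/37)*(-5944) = (60060/37)*(-5944) = -356996640/37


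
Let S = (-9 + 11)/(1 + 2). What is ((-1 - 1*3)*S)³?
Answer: -512/27 ≈ -18.963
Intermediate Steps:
S = ⅔ (S = 2/3 = 2*(⅓) = ⅔ ≈ 0.66667)
((-1 - 1*3)*S)³ = ((-1 - 1*3)*(⅔))³ = ((-1 - 3)*(⅔))³ = (-4*⅔)³ = (-8/3)³ = -512/27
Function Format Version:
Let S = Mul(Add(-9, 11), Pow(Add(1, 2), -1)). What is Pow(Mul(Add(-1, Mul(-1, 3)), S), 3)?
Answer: Rational(-512, 27) ≈ -18.963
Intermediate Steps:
S = Rational(2, 3) (S = Mul(2, Pow(3, -1)) = Mul(2, Rational(1, 3)) = Rational(2, 3) ≈ 0.66667)
Pow(Mul(Add(-1, Mul(-1, 3)), S), 3) = Pow(Mul(Add(-1, Mul(-1, 3)), Rational(2, 3)), 3) = Pow(Mul(Add(-1, -3), Rational(2, 3)), 3) = Pow(Mul(-4, Rational(2, 3)), 3) = Pow(Rational(-8, 3), 3) = Rational(-512, 27)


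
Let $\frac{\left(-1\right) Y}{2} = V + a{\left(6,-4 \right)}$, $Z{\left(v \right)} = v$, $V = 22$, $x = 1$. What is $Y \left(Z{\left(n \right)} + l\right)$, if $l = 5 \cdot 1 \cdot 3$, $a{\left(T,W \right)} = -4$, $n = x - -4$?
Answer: $-720$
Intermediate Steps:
$n = 5$ ($n = 1 - -4 = 1 + 4 = 5$)
$l = 15$ ($l = 5 \cdot 3 = 15$)
$Y = -36$ ($Y = - 2 \left(22 - 4\right) = \left(-2\right) 18 = -36$)
$Y \left(Z{\left(n \right)} + l\right) = - 36 \left(5 + 15\right) = \left(-36\right) 20 = -720$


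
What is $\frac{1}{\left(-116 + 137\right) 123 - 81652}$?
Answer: $- \frac{1}{79069} \approx -1.2647 \cdot 10^{-5}$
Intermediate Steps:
$\frac{1}{\left(-116 + 137\right) 123 - 81652} = \frac{1}{21 \cdot 123 - 81652} = \frac{1}{2583 - 81652} = \frac{1}{-79069} = - \frac{1}{79069}$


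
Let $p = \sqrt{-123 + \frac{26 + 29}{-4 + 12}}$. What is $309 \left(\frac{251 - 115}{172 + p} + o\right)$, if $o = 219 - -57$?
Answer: $\frac{20321388708}{237601} - \frac{84048 i \sqrt{1858}}{237601} \approx 85527.0 - 15.248 i$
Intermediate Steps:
$o = 276$ ($o = 219 + 57 = 276$)
$p = \frac{i \sqrt{1858}}{4}$ ($p = \sqrt{-123 + \frac{55}{8}} = \sqrt{- \frac{929}{8}} = \frac{i \sqrt{1858}}{4} \approx 10.776 i$)
$309 \left(\frac{251 - 115}{172 + p} + o\right) = 309 \left(\frac{251 - 115}{172 + \frac{i \sqrt{1858}}{4}} + 276\right) = 309 \left(\frac{136}{172 + \frac{i \sqrt{1858}}{4}} + 276\right) = 309 \left(276 + \frac{136}{172 + \frac{i \sqrt{1858}}{4}}\right) = 85284 + \frac{42024}{172 + \frac{i \sqrt{1858}}{4}}$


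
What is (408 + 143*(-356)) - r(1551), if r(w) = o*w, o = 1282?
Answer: -2038882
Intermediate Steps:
r(w) = 1282*w
(408 + 143*(-356)) - r(1551) = (408 + 143*(-356)) - 1282*1551 = (408 - 50908) - 1*1988382 = -50500 - 1988382 = -2038882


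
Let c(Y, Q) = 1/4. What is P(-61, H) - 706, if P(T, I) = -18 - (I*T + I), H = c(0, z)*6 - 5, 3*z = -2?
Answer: -934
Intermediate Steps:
z = -2/3 (z = (1/3)*(-2) = -2/3 ≈ -0.66667)
c(Y, Q) = 1/4
H = -7/2 (H = (1/4)*6 - 5 = 3/2 - 5 = -7/2 ≈ -3.5000)
P(T, I) = -18 - I - I*T (P(T, I) = -18 - (I + I*T) = -18 + (-I - I*T) = -18 - I - I*T)
P(-61, H) - 706 = (-18 - 1*(-7/2) - 1*(-7/2)*(-61)) - 706 = (-18 + 7/2 - 427/2) - 706 = -228 - 706 = -934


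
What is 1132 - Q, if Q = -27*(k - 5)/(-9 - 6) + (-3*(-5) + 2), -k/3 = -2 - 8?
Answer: 1070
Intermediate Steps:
k = 30 (k = -3*(-2 - 8) = -3*(-10) = 30)
Q = 62 (Q = -27*(30 - 5)/(-9 - 6) + (-3*(-5) + 2) = -675/(-15) + (15 + 2) = -675*(-1)/15 + 17 = -27*(-5/3) + 17 = 45 + 17 = 62)
1132 - Q = 1132 - 1*62 = 1132 - 62 = 1070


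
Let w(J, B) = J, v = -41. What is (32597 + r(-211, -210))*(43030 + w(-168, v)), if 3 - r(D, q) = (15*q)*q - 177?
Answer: -26948325226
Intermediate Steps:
r(D, q) = 180 - 15*q**2 (r(D, q) = 3 - ((15*q)*q - 177) = 3 - (15*q**2 - 177) = 3 - (-177 + 15*q**2) = 3 + (177 - 15*q**2) = 180 - 15*q**2)
(32597 + r(-211, -210))*(43030 + w(-168, v)) = (32597 + (180 - 15*(-210)**2))*(43030 - 168) = (32597 + (180 - 15*44100))*42862 = (32597 + (180 - 661500))*42862 = (32597 - 661320)*42862 = -628723*42862 = -26948325226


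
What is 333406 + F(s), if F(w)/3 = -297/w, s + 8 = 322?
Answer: 104688593/314 ≈ 3.3340e+5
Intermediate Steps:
s = 314 (s = -8 + 322 = 314)
F(w) = -891/w (F(w) = 3*(-297/w) = -891/w)
333406 + F(s) = 333406 - 891/314 = 104688593/314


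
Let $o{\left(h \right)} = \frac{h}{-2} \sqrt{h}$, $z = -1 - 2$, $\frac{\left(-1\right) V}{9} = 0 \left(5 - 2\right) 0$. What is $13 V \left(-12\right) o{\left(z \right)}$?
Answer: $0$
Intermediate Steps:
$V = 0$ ($V = - 9 \cdot 0 \left(5 - 2\right) 0 = - 9 \cdot 0 \cdot 3 \cdot 0 = - 9 \cdot 0 \cdot 0 = \left(-9\right) 0 = 0$)
$z = -3$ ($z = -1 - 2 = -3$)
$o{\left(h \right)} = - \frac{h^{\frac{3}{2}}}{2}$ ($o{\left(h \right)} = h \left(- \frac{1}{2}\right) \sqrt{h} = - \frac{h}{2} \sqrt{h} = - \frac{h^{\frac{3}{2}}}{2}$)
$13 V \left(-12\right) o{\left(z \right)} = 13 \cdot 0 \left(-12\right) \left(- \frac{\left(-3\right)^{\frac{3}{2}}}{2}\right) = 0 \left(-12\right) \left(- \frac{\left(-3\right) i \sqrt{3}}{2}\right) = 0 \frac{3 i \sqrt{3}}{2} = 0$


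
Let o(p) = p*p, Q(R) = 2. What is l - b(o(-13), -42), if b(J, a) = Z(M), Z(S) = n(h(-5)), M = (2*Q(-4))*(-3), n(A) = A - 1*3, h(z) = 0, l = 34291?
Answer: 34294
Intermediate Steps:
n(A) = -3 + A (n(A) = A - 3 = -3 + A)
M = -12 (M = (2*2)*(-3) = 4*(-3) = -12)
Z(S) = -3 (Z(S) = -3 + 0 = -3)
o(p) = p²
b(J, a) = -3
l - b(o(-13), -42) = 34291 - 1*(-3) = 34291 + 3 = 34294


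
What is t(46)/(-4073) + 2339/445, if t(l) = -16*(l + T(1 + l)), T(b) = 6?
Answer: 9896987/1812485 ≈ 5.4604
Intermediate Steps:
t(l) = -96 - 16*l (t(l) = -16*(l + 6) = -16*(6 + l) = -96 - 16*l)
t(46)/(-4073) + 2339/445 = (-96 - 16*46)/(-4073) + 2339/445 = (-96 - 736)*(-1/4073) + 2339*(1/445) = -832*(-1/4073) + 2339/445 = 832/4073 + 2339/445 = 9896987/1812485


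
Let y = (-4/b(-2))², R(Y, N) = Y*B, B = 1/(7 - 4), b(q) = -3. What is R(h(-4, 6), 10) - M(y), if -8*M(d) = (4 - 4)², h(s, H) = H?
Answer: 2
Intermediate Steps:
B = ⅓ (B = 1/3 = ⅓ ≈ 0.33333)
R(Y, N) = Y/3 (R(Y, N) = Y*(⅓) = Y/3)
y = 16/9 (y = (-4/(-3))² = (-4*(-⅓))² = (4/3)² = 16/9 ≈ 1.7778)
M(d) = 0 (M(d) = -(4 - 4)²/8 = -⅛*0² = -⅛*0 = 0)
R(h(-4, 6), 10) - M(y) = (⅓)*6 - 1*0 = 2 + 0 = 2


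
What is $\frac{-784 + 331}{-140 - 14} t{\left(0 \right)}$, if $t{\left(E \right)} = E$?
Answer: $0$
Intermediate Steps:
$\frac{-784 + 331}{-140 - 14} t{\left(0 \right)} = \frac{-784 + 331}{-140 - 14} \cdot 0 = - \frac{453}{-154} \cdot 0 = \left(-453\right) \left(- \frac{1}{154}\right) 0 = \frac{453}{154} \cdot 0 = 0$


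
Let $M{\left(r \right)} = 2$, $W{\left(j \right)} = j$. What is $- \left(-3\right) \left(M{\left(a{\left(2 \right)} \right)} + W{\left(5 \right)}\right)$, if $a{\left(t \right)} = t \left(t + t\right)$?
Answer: $21$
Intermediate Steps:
$a{\left(t \right)} = 2 t^{2}$ ($a{\left(t \right)} = t 2 t = 2 t^{2}$)
$- \left(-3\right) \left(M{\left(a{\left(2 \right)} \right)} + W{\left(5 \right)}\right) = - \left(-3\right) \left(2 + 5\right) = - \left(-3\right) 7 = \left(-1\right) \left(-21\right) = 21$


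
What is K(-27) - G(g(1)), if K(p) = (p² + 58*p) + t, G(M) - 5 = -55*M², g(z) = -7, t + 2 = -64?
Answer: 1787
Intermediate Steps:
t = -66 (t = -2 - 64 = -66)
G(M) = 5 - 55*M²
K(p) = -66 + p² + 58*p (K(p) = (p² + 58*p) - 66 = -66 + p² + 58*p)
K(-27) - G(g(1)) = (-66 + (-27)² + 58*(-27)) - (5 - 55*(-7)²) = (-66 + 729 - 1566) - (5 - 55*49) = -903 - (5 - 2695) = -903 - 1*(-2690) = -903 + 2690 = 1787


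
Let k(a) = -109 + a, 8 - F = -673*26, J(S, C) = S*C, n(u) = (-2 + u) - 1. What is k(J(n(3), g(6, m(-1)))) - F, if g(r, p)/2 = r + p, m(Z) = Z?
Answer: -17615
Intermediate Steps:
n(u) = -3 + u
g(r, p) = 2*p + 2*r (g(r, p) = 2*(r + p) = 2*(p + r) = 2*p + 2*r)
J(S, C) = C*S
F = 17506 (F = 8 - (-673)*26 = 8 - 1*(-17498) = 8 + 17498 = 17506)
k(J(n(3), g(6, m(-1)))) - F = (-109 + (2*(-1) + 2*6)*(-3 + 3)) - 1*17506 = (-109 + (-2 + 12)*0) - 17506 = (-109 + 10*0) - 17506 = (-109 + 0) - 17506 = -109 - 17506 = -17615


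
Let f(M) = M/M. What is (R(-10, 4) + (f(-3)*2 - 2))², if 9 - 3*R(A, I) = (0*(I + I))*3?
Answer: 9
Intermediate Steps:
f(M) = 1
R(A, I) = 3 (R(A, I) = 3 - 0*(I + I)*3/3 = 3 - 0*(2*I)*3/3 = 3 - 0*3 = 3 - ⅓*0 = 3 + 0 = 3)
(R(-10, 4) + (f(-3)*2 - 2))² = (3 + (1*2 - 2))² = (3 + (2 - 2))² = (3 + 0)² = 3² = 9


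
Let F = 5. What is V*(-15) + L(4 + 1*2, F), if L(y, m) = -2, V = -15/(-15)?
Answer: -17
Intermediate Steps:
V = 1 (V = -15*(-1/15) = 1)
V*(-15) + L(4 + 1*2, F) = 1*(-15) - 2 = -15 - 2 = -17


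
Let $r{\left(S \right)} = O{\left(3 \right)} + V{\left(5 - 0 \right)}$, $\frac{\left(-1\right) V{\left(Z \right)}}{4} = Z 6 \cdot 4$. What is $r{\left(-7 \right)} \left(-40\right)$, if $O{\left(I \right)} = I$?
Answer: $19080$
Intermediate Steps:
$V{\left(Z \right)} = - 96 Z$ ($V{\left(Z \right)} = - 4 Z 6 \cdot 4 = - 4 \cdot 6 Z 4 = - 4 \cdot 24 Z = - 96 Z$)
$r{\left(S \right)} = -477$ ($r{\left(S \right)} = 3 - 96 \left(5 - 0\right) = 3 - 96 \left(5 + 0\right) = 3 - 480 = -477$)
$r{\left(-7 \right)} \left(-40\right) = \left(-477\right) \left(-40\right) = 19080$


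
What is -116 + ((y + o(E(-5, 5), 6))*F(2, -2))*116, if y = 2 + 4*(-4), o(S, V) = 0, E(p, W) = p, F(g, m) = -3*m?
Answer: -9860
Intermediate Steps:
y = -14 (y = 2 - 16 = -14)
-116 + ((y + o(E(-5, 5), 6))*F(2, -2))*116 = -116 + ((-14 + 0)*(-3*(-2)))*116 = -116 - 14*6*116 = -116 - 84*116 = -116 - 9744 = -9860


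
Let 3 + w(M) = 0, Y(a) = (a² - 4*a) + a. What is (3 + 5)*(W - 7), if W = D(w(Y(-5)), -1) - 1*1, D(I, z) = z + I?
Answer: -96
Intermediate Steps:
Y(a) = a² - 3*a
w(M) = -3 (w(M) = -3 + 0 = -3)
D(I, z) = I + z
W = -5 (W = (-3 - 1) - 1*1 = -4 - 1 = -5)
(3 + 5)*(W - 7) = (3 + 5)*(-5 - 7) = 8*(-12) = -96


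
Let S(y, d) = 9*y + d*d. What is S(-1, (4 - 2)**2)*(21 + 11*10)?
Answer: 917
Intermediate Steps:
S(y, d) = d**2 + 9*y (S(y, d) = 9*y + d**2 = d**2 + 9*y)
S(-1, (4 - 2)**2)*(21 + 11*10) = (((4 - 2)**2)**2 + 9*(-1))*(21 + 11*10) = ((2**2)**2 - 9)*(21 + 110) = (4**2 - 9)*131 = (16 - 9)*131 = 7*131 = 917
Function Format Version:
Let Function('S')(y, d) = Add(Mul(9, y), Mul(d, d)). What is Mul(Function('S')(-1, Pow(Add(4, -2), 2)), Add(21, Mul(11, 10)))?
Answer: 917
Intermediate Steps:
Function('S')(y, d) = Add(Pow(d, 2), Mul(9, y)) (Function('S')(y, d) = Add(Mul(9, y), Pow(d, 2)) = Add(Pow(d, 2), Mul(9, y)))
Mul(Function('S')(-1, Pow(Add(4, -2), 2)), Add(21, Mul(11, 10))) = Mul(Add(Pow(Pow(Add(4, -2), 2), 2), Mul(9, -1)), Add(21, Mul(11, 10))) = Mul(Add(Pow(Pow(2, 2), 2), -9), Add(21, 110)) = Mul(Add(Pow(4, 2), -9), 131) = Mul(Add(16, -9), 131) = Mul(7, 131) = 917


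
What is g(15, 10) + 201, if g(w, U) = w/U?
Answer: 405/2 ≈ 202.50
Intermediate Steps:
g(15, 10) + 201 = 15/10 + 201 = 15*(⅒) + 201 = 3/2 + 201 = 405/2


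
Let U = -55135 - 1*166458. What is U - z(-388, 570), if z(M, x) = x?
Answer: -222163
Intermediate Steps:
U = -221593 (U = -55135 - 166458 = -221593)
U - z(-388, 570) = -221593 - 1*570 = -221593 - 570 = -222163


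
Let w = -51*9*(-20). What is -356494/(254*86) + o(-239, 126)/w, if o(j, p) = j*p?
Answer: -27294619/1392555 ≈ -19.600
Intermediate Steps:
w = 9180 (w = -459*(-20) = 9180)
-356494/(254*86) + o(-239, 126)/w = -356494/(254*86) - 239*126/9180 = -356494/21844 - 30114*1/9180 = -356494*1/21844 - 1673/510 = -178247/10922 - 1673/510 = -27294619/1392555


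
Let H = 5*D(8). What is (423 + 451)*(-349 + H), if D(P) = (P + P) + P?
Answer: -200146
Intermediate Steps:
D(P) = 3*P (D(P) = 2*P + P = 3*P)
H = 120 (H = 5*(3*8) = 5*24 = 120)
(423 + 451)*(-349 + H) = (423 + 451)*(-349 + 120) = 874*(-229) = -200146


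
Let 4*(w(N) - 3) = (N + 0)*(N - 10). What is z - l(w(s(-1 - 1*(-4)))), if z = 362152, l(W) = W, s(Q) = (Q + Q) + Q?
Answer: 1448605/4 ≈ 3.6215e+5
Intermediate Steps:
s(Q) = 3*Q (s(Q) = 2*Q + Q = 3*Q)
w(N) = 3 + N*(-10 + N)/4 (w(N) = 3 + ((N + 0)*(N - 10))/4 = 3 + (N*(-10 + N))/4 = 3 + N*(-10 + N)/4)
z - l(w(s(-1 - 1*(-4)))) = 362152 - (3 - 15*(-1 - 1*(-4))/2 + (3*(-1 - 1*(-4)))**2/4) = 362152 - (3 - 15*(-1 + 4)/2 + (3*(-1 + 4))**2/4) = 362152 - (3 - 15*3/2 + (3*3)**2/4) = 362152 - (3 - 5/2*9 + (1/4)*9**2) = 362152 - (3 - 45/2 + (1/4)*81) = 362152 - (3 - 45/2 + 81/4) = 362152 - 1*3/4 = 362152 - 3/4 = 1448605/4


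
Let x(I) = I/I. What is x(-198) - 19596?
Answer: -19595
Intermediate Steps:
x(I) = 1
x(-198) - 19596 = 1 - 19596 = -19595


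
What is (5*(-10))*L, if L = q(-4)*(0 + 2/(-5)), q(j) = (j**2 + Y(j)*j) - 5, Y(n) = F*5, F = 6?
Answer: -2180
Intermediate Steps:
Y(n) = 30 (Y(n) = 6*5 = 30)
q(j) = -5 + j**2 + 30*j (q(j) = (j**2 + 30*j) - 5 = -5 + j**2 + 30*j)
L = 218/5 (L = (-5 + (-4)**2 + 30*(-4))*(0 + 2/(-5)) = (-5 + 16 - 120)*(0 + 2*(-1/5)) = -109*(0 - 2/5) = -109*(-2/5) = 218/5 ≈ 43.600)
(5*(-10))*L = (5*(-10))*(218/5) = -50*218/5 = -2180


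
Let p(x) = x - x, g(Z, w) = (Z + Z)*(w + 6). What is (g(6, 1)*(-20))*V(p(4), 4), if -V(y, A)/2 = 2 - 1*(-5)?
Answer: 23520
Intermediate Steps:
g(Z, w) = 2*Z*(6 + w) (g(Z, w) = (2*Z)*(6 + w) = 2*Z*(6 + w))
p(x) = 0
V(y, A) = -14 (V(y, A) = -2*(2 - 1*(-5)) = -2*(2 + 5) = -2*7 = -14)
(g(6, 1)*(-20))*V(p(4), 4) = ((2*6*(6 + 1))*(-20))*(-14) = ((2*6*7)*(-20))*(-14) = (84*(-20))*(-14) = -1680*(-14) = 23520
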